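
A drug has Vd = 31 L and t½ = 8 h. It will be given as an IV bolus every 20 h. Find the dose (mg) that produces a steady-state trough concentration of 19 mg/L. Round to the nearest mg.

2743 mg

τ/t½ = 20/8 ≈ 2.5, so f = (1/2)^(20/8) ≈ 0.176777.
Cmin,ss = (D/Vd)·f/(1−f), so D = Cmin,ss·Vd·(1−f)/f.
D = 19 × 31 × (1−f)/f ≈ 19 × 31 × 4.65684 ≈ 2742.88 mg.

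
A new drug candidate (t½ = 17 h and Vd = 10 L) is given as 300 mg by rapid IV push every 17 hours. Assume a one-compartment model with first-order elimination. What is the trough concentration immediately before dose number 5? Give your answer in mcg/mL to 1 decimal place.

f = (1/2)^(τ/t½) = (1/2)^(17/17) ≈ 0.5000.
C₀ = D/Vd = 300/10 ≈ 30.000 mcg/mL.
Before the 5th dose, 4 doses have been given. Superposition: Cmin = C₀·(f + f² + … + f^4).
≈ 30.000 × (0.5000 + 0.2500 + 0.1250 + 0.0625) ≈ 30.000 × 0.9375 ≈ 28.125 mcg/mL.

28.1 mcg/mL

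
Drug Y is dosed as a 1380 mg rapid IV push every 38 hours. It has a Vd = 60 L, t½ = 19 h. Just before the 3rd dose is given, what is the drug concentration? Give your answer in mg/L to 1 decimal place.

f = (1/2)^(τ/t½) = (1/2)^(38/19) ≈ 0.2500.
C₀ = D/Vd = 1380/60 ≈ 23.000 mg/L.
Before the 3rd dose, 2 doses have been given. Superposition: Cmin = C₀·(f + f²).
≈ 23.000 × (0.2500 + 0.0625) ≈ 23.000 × 0.3125 ≈ 7.188 mg/L.

7.2 mg/L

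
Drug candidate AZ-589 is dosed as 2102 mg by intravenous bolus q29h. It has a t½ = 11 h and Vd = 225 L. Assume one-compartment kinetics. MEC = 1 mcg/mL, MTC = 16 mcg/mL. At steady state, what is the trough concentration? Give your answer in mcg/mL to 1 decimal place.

1.8 mcg/mL

τ/t½ = 29/11 ≈ 2.6364, so fraction remaining f = (1/2)^(29/11) ≈ 0.1608.
Single-dose peak C₀ = D/Vd = 2102/225 ≈ 9.342 mcg/mL.
Steady-state trough Cmin,ss = C₀·f/(1−f) ≈ 9.342 × 0.1608/0.8392 ≈ 1.790 mcg/mL.
Trough 1.8 mcg/mL vs MEC 1 mcg/mL: adequate.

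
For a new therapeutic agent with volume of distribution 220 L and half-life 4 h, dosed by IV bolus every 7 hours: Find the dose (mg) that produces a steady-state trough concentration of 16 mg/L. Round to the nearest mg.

8320 mg

τ/t½ = 7/4 ≈ 1.75, so f = (1/2)^(7/4) ≈ 0.297302.
Cmin,ss = (D/Vd)·f/(1−f), so D = Cmin,ss·Vd·(1−f)/f.
D = 16 × 220 × (1−f)/f ≈ 16 × 220 × 2.36358 ≈ 8319.80 mg.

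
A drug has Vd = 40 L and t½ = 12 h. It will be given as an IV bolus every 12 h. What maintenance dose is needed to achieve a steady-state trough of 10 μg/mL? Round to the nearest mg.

τ/t½ = 12/12 ≈ 1, so f = (1/2)^(12/12) ≈ 0.500000.
Cmin,ss = (D/Vd)·f/(1−f), so D = Cmin,ss·Vd·(1−f)/f.
D = 10 × 40 × (1−f)/f ≈ 10 × 40 × 1.00000 ≈ 400.00 mg.

400 mg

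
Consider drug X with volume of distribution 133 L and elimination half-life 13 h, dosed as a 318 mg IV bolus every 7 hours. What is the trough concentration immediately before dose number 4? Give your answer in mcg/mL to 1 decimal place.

3.6 mcg/mL

f = (1/2)^(τ/t½) = (1/2)^(7/13) ≈ 0.6885.
C₀ = D/Vd = 318/133 ≈ 2.391 mcg/mL.
Before the 4th dose, 3 doses have been given. Superposition: Cmin = C₀·(f + f² + … + f^3).
≈ 2.391 × (0.6885 + 0.4740 + 0.3264) ≈ 2.391 × 1.4889 ≈ 3.560 mcg/mL.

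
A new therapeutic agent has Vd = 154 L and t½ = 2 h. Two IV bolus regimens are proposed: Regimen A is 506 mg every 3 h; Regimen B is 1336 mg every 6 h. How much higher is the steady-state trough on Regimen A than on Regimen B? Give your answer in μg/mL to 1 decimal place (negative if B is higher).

Regimen A: f = (1/2)^(3/2) ≈ 0.3536; Cmin,ss = (506/154)·f/(1−f) ≈ 1.797 μg/mL.
Regimen B: f = (1/2)^(6/2) ≈ 0.1250; Cmin,ss = (1336/154)·f/(1−f) ≈ 1.239 μg/mL.
Difference ≈ 1.797 − 1.239 ≈ 0.558 μg/mL.

0.6 μg/mL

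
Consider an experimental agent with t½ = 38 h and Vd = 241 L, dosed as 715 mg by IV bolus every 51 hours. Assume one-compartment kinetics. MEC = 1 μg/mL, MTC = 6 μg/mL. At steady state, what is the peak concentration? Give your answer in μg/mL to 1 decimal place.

Over one 51-h interval, 51/38 ≈ 1.3421 half-lives elapse, leaving f ≈ 0.3944 of each dose.
Accumulation ratio R = 1/(1 − f) ≈ 1/0.6056 ≈ 1.6513.
Single-dose peak C₀ = D/Vd = 715/241 ≈ 2.967 μg/mL.
Steady-state peak Cmax,ss = C₀·R ≈ 2.967 × 1.6513 ≈ 4.899 μg/mL.
Peak 4.9 μg/mL vs MTC 6 μg/mL: below toxic threshold.

4.9 μg/mL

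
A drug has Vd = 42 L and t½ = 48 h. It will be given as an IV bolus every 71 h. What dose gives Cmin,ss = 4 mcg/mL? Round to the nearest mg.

300 mg

τ/t½ = 71/48 ≈ 1.4792, so f = (1/2)^(71/48) ≈ 0.358696.
Cmin,ss = (D/Vd)·f/(1−f), so D = Cmin,ss·Vd·(1−f)/f.
D = 4 × 42 × (1−f)/f ≈ 4 × 42 × 1.78788 ≈ 300.36 mg.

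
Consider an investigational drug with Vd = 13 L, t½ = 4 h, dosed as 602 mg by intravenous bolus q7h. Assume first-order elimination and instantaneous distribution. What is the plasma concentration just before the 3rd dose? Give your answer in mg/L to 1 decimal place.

17.9 mg/L

f = (1/2)^(τ/t½) = (1/2)^(7/4) ≈ 0.2973.
C₀ = D/Vd = 602/13 ≈ 46.308 mg/L.
Before the 3rd dose, 2 doses have been given. Superposition: Cmin = C₀·(f + f²).
≈ 46.308 × (0.2973 + 0.0884) ≈ 46.308 × 0.3857 ≈ 17.861 mg/L.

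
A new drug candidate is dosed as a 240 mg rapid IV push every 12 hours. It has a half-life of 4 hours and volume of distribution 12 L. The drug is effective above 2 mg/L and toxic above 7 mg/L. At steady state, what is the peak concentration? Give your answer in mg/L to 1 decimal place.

τ = 12 h = 3 half-lives, so f = (1/2)^3 = 0.125.
At steady state, R = 1/(1 − 0.125) = 8/7.
Single-dose peak C₀ = D/Vd = 240/12 = 20 mg/L.
Steady-state peak Cmax,ss = C₀·R = 20 × 8/7 ≈ 22.857 mg/L.
Peak 22.9 mg/L vs MTC 7 mg/L: exceeds toxic threshold.

22.9 mg/L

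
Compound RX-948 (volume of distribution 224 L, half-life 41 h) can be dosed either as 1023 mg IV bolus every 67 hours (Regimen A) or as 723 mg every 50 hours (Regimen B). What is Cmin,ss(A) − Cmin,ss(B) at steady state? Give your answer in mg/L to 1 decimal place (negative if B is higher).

-0.3 mg/L

Regimen A: f = (1/2)^(67/41) ≈ 0.3222; Cmin,ss = (1023/224)·f/(1−f) ≈ 2.171 mg/L.
Regimen B: f = (1/2)^(50/41) ≈ 0.4294; Cmin,ss = (723/224)·f/(1−f) ≈ 2.429 mg/L.
Difference ≈ 2.171 − 2.429 ≈ -0.258 mg/L.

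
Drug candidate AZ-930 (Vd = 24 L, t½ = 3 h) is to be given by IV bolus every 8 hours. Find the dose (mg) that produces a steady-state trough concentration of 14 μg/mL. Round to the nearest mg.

1797 mg

τ/t½ = 8/3 ≈ 2.6667, so f = (1/2)^(8/3) ≈ 0.157490.
Cmin,ss = (D/Vd)·f/(1−f), so D = Cmin,ss·Vd·(1−f)/f.
D = 14 × 24 × (1−f)/f ≈ 14 × 24 × 5.34961 ≈ 1797.47 mg.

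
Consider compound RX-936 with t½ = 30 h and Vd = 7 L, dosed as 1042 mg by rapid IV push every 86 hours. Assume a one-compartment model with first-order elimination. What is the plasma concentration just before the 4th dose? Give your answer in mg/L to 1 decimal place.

f = (1/2)^(τ/t½) = (1/2)^(86/30) ≈ 0.1371.
C₀ = D/Vd = 1042/7 ≈ 148.857 mg/L.
Before the 4th dose, 3 doses have been given. Superposition: Cmin = C₀·(f + f² + … + f^3).
≈ 148.857 × (0.1371 + 0.0188 + 0.0026) ≈ 148.857 × 0.1585 ≈ 23.594 mg/L.

23.6 mg/L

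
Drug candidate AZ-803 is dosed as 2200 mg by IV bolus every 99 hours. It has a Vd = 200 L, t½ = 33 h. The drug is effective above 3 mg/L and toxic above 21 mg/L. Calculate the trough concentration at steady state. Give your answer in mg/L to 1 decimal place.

τ = 99 h = 3 half-lives, so f = (1/2)^3 = 0.125.
At steady state, R = 1/(1 − 0.125) = 8/7.
Single-dose peak C₀ = D/Vd = 2200/200 = 11 mg/L.
Steady-state peak Cmax,ss = C₀·R = 11 × 8/7 ≈ 12.571 mg/L.
Steady-state trough Cmin,ss = Cmax,ss·f ≈ 12.571 × 0.125 ≈ 1.571 mg/L.
Trough 1.6 mg/L vs MEC 3 mg/L: subtherapeutic.

1.6 mg/L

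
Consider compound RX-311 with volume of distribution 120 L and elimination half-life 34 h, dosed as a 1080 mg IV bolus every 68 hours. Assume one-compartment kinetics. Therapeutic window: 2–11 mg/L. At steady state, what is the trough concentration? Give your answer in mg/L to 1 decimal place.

τ = 68 h = 2 half-lives, so f = (1/2)^2 = 0.25.
At steady state, R = 1/(1 − 0.25) = 4/3.
Single-dose peak C₀ = D/Vd = 1080/120 = 9 mg/L.
Steady-state peak Cmax,ss = C₀·R = 9 × 4/3 ≈ 12.000 mg/L.
Steady-state trough Cmin,ss = Cmax,ss·f ≈ 12.000 × 0.25 ≈ 3.000 mg/L.
Trough 3.0 mg/L vs MEC 2 mg/L: adequate.

3.0 mg/L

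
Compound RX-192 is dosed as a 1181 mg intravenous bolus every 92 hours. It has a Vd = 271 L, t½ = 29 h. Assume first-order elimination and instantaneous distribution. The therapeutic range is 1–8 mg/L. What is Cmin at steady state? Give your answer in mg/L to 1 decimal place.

τ/t½ = 92/29 ≈ 3.1724, so fraction remaining f = (1/2)^(92/29) ≈ 0.1109.
Each bolus raises the concentration by D/Vd = 1181/271 ≈ 4.358 mg/L.
Steady-state trough Cmin,ss = C₀·f/(1−f) ≈ 4.358 × 0.1109/0.8891 ≈ 0.544 mg/L.
Trough 0.5 mg/L vs MEC 1 mg/L: subtherapeutic.

0.5 mg/L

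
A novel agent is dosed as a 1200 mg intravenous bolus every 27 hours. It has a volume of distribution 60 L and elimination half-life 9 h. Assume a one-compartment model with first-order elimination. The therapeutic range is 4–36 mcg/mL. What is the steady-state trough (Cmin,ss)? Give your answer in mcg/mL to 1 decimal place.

2.9 mcg/mL

τ = 27 h = 3 half-lives, so f = (1/2)^3 = 0.125.
At steady state, R = 1/(1 − 0.125) = 8/7.
Single-dose peak C₀ = D/Vd = 1200/60 = 20 mcg/mL.
Steady-state peak Cmax,ss = C₀·R = 20 × 8/7 ≈ 22.857 mcg/mL.
Steady-state trough Cmin,ss = Cmax,ss·f ≈ 22.857 × 0.125 ≈ 2.857 mcg/mL.
Trough 2.9 mcg/mL vs MEC 4 mcg/mL: subtherapeutic.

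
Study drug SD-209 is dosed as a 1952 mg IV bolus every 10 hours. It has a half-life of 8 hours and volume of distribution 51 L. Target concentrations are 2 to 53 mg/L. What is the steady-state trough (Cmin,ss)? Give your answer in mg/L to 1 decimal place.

27.8 mg/L

k = ln2/t½ = ln2/8 ≈ 0.086643 h⁻¹; fraction remaining f = e^(−kτ) = e^(−0.086643×10) ≈ 0.4204.
Accumulation ratio R = 1/(1 − f) ≈ 1/0.5796 ≈ 1.7253.
Single-dose peak C₀ = D/Vd = 1952/51 ≈ 38.275 mg/L.
Cmax,ss = C₀/(1 − f) ≈ 38.275/0.5796 ≈ 66.037 mg/L.
One interval later, Cmin,ss = Cmax,ss·e^(−kτ) ≈ 66.037 × 0.4204 ≈ 27.762 mg/L.
Trough 27.8 mg/L vs MEC 2 mg/L: adequate.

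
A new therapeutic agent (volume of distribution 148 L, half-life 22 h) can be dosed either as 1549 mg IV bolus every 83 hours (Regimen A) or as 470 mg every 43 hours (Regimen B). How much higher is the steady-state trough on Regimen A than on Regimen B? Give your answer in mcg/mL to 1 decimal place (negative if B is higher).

Regimen A: f = (1/2)^(83/22) ≈ 0.0732; Cmin,ss = (1549/148)·f/(1−f) ≈ 0.827 mcg/mL.
Regimen B: f = (1/2)^(43/22) ≈ 0.2580; Cmin,ss = (470/148)·f/(1−f) ≈ 1.104 mcg/mL.
Difference ≈ 0.827 − 1.104 ≈ -0.277 mcg/mL.

-0.3 mcg/mL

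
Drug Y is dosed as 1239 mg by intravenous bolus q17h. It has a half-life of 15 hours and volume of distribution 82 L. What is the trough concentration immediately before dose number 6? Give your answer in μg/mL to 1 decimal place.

12.4 μg/mL

f = (1/2)^(τ/t½) = (1/2)^(17/15) ≈ 0.4559.
C₀ = D/Vd = 1239/82 ≈ 15.110 μg/mL.
Before the 6th dose, 5 doses have been given. Superposition: Cmin = C₀·(f + f² + … + f^5).
≈ 15.110 × (0.4559 + 0.2078 + 0.0948 + 0.0432 + 0.0197) ≈ 15.110 × 0.8214 ≈ 12.411 μg/mL.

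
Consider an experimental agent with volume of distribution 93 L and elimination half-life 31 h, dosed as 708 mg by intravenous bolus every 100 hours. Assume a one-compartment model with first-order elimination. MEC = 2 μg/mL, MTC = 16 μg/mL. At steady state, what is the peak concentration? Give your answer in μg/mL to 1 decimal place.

8.5 μg/mL

Over one 100-h interval, 100/31 ≈ 3.2258 half-lives elapse, leaving f ≈ 0.1069 of each dose.
Accumulation ratio R = 1/(1 − f) ≈ 1/0.8931 ≈ 1.1197.
Each bolus raises the concentration by D/Vd = 708/93 ≈ 7.613 μg/mL.
Cmax,ss = C₀/(1 − f) ≈ 7.613/0.8931 ≈ 8.524 μg/mL.
Peak 8.5 μg/mL vs MTC 16 μg/mL: below toxic threshold.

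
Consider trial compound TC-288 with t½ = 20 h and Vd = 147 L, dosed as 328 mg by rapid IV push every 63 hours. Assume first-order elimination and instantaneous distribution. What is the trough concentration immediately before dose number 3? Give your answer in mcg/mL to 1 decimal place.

0.3 mcg/mL

f = (1/2)^(τ/t½) = (1/2)^(63/20) ≈ 0.1127.
C₀ = D/Vd = 328/147 ≈ 2.231 mcg/mL.
Before the 3rd dose, 2 doses have been given. Superposition: Cmin = C₀·(f + f²).
≈ 2.231 × (0.1127 + 0.0127) ≈ 2.231 × 0.1254 ≈ 0.280 mcg/mL.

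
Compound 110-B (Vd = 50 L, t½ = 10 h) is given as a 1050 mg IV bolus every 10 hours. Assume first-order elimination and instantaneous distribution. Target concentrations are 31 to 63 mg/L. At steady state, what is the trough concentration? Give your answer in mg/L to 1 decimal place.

21.0 mg/L

The dosing interval is 1 half-life, so f = 2^(−1) = 0.5.
At steady state, R = 1/(1 − 0.5) = 2/1.
Single-dose peak C₀ = D/Vd = 1050/50 = 21 mg/L.
Steady-state peak Cmax,ss = C₀·R = 21 × 2/1 ≈ 42.000 mg/L.
Steady-state trough Cmin,ss = Cmax,ss·f ≈ 42.000 × 0.5 ≈ 21.000 mg/L.
Trough 21.0 mg/L vs MEC 31 mg/L: subtherapeutic.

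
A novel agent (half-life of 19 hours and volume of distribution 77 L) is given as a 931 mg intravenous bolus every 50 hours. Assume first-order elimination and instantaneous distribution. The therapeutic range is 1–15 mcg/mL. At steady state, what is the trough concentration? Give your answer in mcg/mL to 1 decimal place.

2.3 mcg/mL

τ/t½ = 50/19 ≈ 2.6316, so fraction remaining f = (1/2)^(50/19) ≈ 0.1614.
At steady state, accumulation factor R = 1/(1 − e^(−kτ)) ≈ 1.1925.
Each bolus raises the concentration by D/Vd = 931/77 ≈ 12.091 mcg/mL.
Steady-state peak Cmax,ss = C₀·R ≈ 12.091 × 1.1925 ≈ 14.419 mcg/mL.
Steady-state trough Cmin,ss = Cmax,ss·f ≈ 14.419 × 0.1614 ≈ 2.327 mcg/mL.
Trough 2.3 mcg/mL vs MEC 1 mcg/mL: adequate.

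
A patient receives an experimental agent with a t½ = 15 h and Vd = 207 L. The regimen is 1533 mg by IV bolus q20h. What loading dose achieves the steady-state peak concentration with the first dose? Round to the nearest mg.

f = (1/2)^(20/15) ≈ 0.396850; accumulation ratio R = 1/(1−f) ≈ 1.65796.
Loading dose to hit Cmax,ss on first dose: D_load = D_maint·R ≈ 1533 × 1.65796 ≈ 2541.65 mg.

2542 mg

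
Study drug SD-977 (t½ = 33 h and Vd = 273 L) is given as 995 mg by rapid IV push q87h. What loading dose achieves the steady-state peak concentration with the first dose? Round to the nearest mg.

f = (1/2)^(87/33) ≈ 0.160833; accumulation ratio R = 1/(1−f) ≈ 1.19166.
Loading dose to hit Cmax,ss on first dose: D_load = D_maint·R ≈ 995 × 1.19166 ≈ 1185.70 mg.

1186 mg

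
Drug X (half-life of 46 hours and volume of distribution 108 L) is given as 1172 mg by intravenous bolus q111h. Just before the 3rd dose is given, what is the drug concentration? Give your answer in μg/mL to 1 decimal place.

f = (1/2)^(τ/t½) = (1/2)^(111/46) ≈ 0.1878.
C₀ = D/Vd = 1172/108 ≈ 10.852 μg/mL.
Before the 3rd dose, 2 doses have been given. Superposition: Cmin = C₀·(f + f²).
≈ 10.852 × (0.1878 + 0.0353) ≈ 10.852 × 0.2231 ≈ 2.421 μg/mL.

2.4 μg/mL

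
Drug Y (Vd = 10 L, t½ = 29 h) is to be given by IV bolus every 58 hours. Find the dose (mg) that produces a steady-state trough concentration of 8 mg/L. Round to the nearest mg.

τ/t½ = 58/29 ≈ 2, so f = (1/2)^(58/29) ≈ 0.250000.
Cmin,ss = (D/Vd)·f/(1−f), so D = Cmin,ss·Vd·(1−f)/f.
D = 8 × 10 × (1−f)/f ≈ 8 × 10 × 3.00000 ≈ 240.00 mg.

240 mg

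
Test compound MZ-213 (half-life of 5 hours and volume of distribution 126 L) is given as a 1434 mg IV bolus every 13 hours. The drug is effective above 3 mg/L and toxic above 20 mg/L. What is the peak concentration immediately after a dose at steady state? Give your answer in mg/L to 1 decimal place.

13.6 mg/L

τ/t½ = 13/5 ≈ 2.6, so fraction remaining f = (1/2)^(13/5) ≈ 0.1649.
Accumulation ratio R = 1/(1 − f) ≈ 1/0.8351 ≈ 1.1975.
Each bolus raises the concentration by D/Vd = 1434/126 ≈ 11.381 mg/L.
Steady-state peak Cmax,ss = C₀·R ≈ 11.381 × 1.1975 ≈ 13.629 mg/L.
Peak 13.6 mg/L vs MTC 20 mg/L: below toxic threshold.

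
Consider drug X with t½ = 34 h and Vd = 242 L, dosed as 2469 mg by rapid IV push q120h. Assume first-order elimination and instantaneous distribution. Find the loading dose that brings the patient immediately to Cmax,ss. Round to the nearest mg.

2703 mg

f = (1/2)^(120/34) ≈ 0.086605; accumulation ratio R = 1/(1−f) ≈ 1.09482.
Loading dose to hit Cmax,ss on first dose: D_load = D_maint·R ≈ 2469 × 1.09482 ≈ 2703.11 mg.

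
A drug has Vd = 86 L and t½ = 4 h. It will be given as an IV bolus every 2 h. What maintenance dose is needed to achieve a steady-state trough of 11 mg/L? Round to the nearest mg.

392 mg

τ/t½ = 2/4 ≈ 0.5, so f = (1/2)^(2/4) ≈ 0.707107.
Cmin,ss = (D/Vd)·f/(1−f), so D = Cmin,ss·Vd·(1−f)/f.
D = 11 × 86 × (1−f)/f ≈ 11 × 86 × 0.41421 ≈ 391.84 mg.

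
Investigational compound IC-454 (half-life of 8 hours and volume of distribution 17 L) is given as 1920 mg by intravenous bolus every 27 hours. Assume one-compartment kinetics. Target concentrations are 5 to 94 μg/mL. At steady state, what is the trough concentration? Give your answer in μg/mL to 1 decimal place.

τ/t½ = 27/8 ≈ 3.375, so fraction remaining f = (1/2)^(27/8) ≈ 0.0964.
At steady state, accumulation factor R = 1/(1 − e^(−kτ)) ≈ 1.1067.
Single-dose peak C₀ = D/Vd = 1920/17 ≈ 112.941 μg/mL.
Cmax,ss = C₀/(1 − f) ≈ 112.941/0.9036 ≈ 124.990 μg/mL.
One interval later, Cmin,ss = Cmax,ss·e^(−kτ) ≈ 124.990 × 0.0964 ≈ 12.049 μg/mL.
Trough 12.0 μg/mL vs MEC 5 μg/mL: adequate.

12.0 μg/mL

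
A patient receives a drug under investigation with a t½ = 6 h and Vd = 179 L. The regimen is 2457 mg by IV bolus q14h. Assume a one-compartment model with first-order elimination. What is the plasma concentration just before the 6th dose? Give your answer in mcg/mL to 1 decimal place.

3.4 mcg/mL

f = (1/2)^(τ/t½) = (1/2)^(14/6) ≈ 0.1984.
C₀ = D/Vd = 2457/179 ≈ 13.726 mcg/mL.
Before the 6th dose, 5 doses have been given. Superposition: Cmin = C₀·(f + f² + … + f^5).
≈ 13.726 × (0.1984 + 0.0394 + 0.0078 + 0.0015 + 0.0003) ≈ 13.726 × 0.2474 ≈ 3.396 mcg/mL.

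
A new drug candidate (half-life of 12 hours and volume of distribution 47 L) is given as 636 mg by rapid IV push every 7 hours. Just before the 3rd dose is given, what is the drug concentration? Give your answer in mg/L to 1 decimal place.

f = (1/2)^(τ/t½) = (1/2)^(7/12) ≈ 0.6674.
C₀ = D/Vd = 636/47 ≈ 13.532 mg/L.
Before the 3rd dose, 2 doses have been given. Superposition: Cmin = C₀·(f + f²).
≈ 13.532 × (0.6674 + 0.4454) ≈ 13.532 × 1.1128 ≈ 15.058 mg/L.

15.1 mg/L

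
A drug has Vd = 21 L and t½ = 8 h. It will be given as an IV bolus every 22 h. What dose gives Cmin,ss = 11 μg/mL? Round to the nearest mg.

1323 mg

τ/t½ = 22/8 ≈ 2.75, so f = (1/2)^(22/8) ≈ 0.148651.
Cmin,ss = (D/Vd)·f/(1−f), so D = Cmin,ss·Vd·(1−f)/f.
D = 11 × 21 × (1−f)/f ≈ 11 × 21 × 5.72717 ≈ 1322.98 mg.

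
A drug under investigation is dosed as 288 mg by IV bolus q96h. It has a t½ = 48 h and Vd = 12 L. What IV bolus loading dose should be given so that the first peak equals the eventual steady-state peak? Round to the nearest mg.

384 mg

f = (1/2)^(96/48) ≈ 0.250000; accumulation ratio R = 1/(1−f) ≈ 1.33333.
Loading dose to hit Cmax,ss on first dose: D_load = D_maint·R ≈ 288 × 1.33333 ≈ 384.00 mg.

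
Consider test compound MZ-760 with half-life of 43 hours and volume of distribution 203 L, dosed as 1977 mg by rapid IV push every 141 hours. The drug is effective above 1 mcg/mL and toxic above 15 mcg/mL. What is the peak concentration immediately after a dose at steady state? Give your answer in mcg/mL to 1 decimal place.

10.9 mcg/mL

τ/t½ = 141/43 ≈ 3.2791, so fraction remaining f = (1/2)^(141/43) ≈ 0.1030.
Accumulation ratio R = 1/(1 − f) ≈ 1/0.8970 ≈ 1.1148.
Each bolus raises the concentration by D/Vd = 1977/203 ≈ 9.739 mcg/mL.
Steady-state peak Cmax,ss = C₀·R ≈ 9.739 × 1.1148 ≈ 10.857 mcg/mL.
Peak 10.9 mcg/mL vs MTC 15 mcg/mL: below toxic threshold.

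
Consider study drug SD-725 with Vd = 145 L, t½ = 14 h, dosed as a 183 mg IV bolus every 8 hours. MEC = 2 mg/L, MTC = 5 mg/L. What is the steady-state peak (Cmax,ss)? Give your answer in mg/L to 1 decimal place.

τ/t½ = 8/14 ≈ 0.57143, so fraction remaining f = (1/2)^(8/14) ≈ 0.6730.
Accumulation ratio R = 1/(1 − f) ≈ 1/0.3270 ≈ 3.0581.
Single-dose peak C₀ = D/Vd = 183/145 ≈ 1.262 mg/L.
Cmax,ss = C₀/(1 − f) ≈ 1.262/0.3270 ≈ 3.859 mg/L.
Peak 3.9 mg/L vs MTC 5 mg/L: below toxic threshold.

3.9 mg/L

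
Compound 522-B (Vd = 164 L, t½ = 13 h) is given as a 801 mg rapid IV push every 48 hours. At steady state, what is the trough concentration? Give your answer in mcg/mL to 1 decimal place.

k = ln2/t½ = ln2/13 ≈ 0.053319 h⁻¹; fraction remaining f = e^(−kτ) = e^(−0.053319×48) ≈ 0.0774.
At steady state, accumulation factor R = 1/(1 − e^(−kτ)) ≈ 1.0839.
Single-dose peak C₀ = D/Vd = 801/164 ≈ 4.884 mcg/mL.
Steady-state peak Cmax,ss = C₀·R ≈ 4.884 × 1.0839 ≈ 5.294 mcg/mL.
Steady-state trough Cmin,ss = Cmax,ss·f ≈ 5.294 × 0.0774 ≈ 0.410 mcg/mL.

0.4 mcg/mL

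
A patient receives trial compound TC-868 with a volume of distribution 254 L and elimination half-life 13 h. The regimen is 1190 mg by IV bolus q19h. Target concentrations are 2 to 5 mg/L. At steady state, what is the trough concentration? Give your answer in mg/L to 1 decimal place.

2.7 mg/L

Over one 19-h interval, 19/13 ≈ 1.4615 half-lives elapse, leaving f ≈ 0.3631 of each dose.
Each bolus raises the concentration by D/Vd = 1190/254 ≈ 4.685 mg/L.
Steady-state trough Cmin,ss = C₀·f/(1−f) ≈ 4.685 × 0.3631/0.6369 ≈ 2.671 mg/L.
Trough 2.7 mg/L vs MEC 2 mg/L: adequate.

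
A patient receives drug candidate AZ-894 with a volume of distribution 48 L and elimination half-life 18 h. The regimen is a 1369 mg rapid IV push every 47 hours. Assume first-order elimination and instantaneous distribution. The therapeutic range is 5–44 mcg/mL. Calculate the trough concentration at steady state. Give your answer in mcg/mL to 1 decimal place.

k = ln2/t½ = ln2/18 ≈ 0.038508 h⁻¹; fraction remaining f = e^(−kτ) = e^(−0.038508×47) ≈ 0.1637.
At steady state, accumulation factor R = 1/(1 − e^(−kτ)) ≈ 1.1957.
Each bolus raises the concentration by D/Vd = 1369/48 ≈ 28.521 mcg/mL.
Cmax,ss = C₀/(1 − f) ≈ 28.521/0.8363 ≈ 34.104 mcg/mL.
Steady-state trough Cmin,ss = Cmax,ss·f ≈ 34.104 × 0.1637 ≈ 5.583 mcg/mL.
Trough 5.6 mcg/mL vs MEC 5 mcg/mL: adequate.

5.6 mcg/mL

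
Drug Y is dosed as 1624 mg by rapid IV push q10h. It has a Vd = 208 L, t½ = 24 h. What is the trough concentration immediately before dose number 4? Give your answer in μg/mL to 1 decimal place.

13.5 μg/mL

f = (1/2)^(τ/t½) = (1/2)^(10/24) ≈ 0.7492.
C₀ = D/Vd = 1624/208 ≈ 7.808 μg/mL.
Before the 4th dose, 3 doses have been given. Superposition: Cmin = C₀·(f + f² + … + f^3).
≈ 7.808 × (0.7492 + 0.5613 + 0.4205) ≈ 7.808 × 1.7310 ≈ 13.516 μg/mL.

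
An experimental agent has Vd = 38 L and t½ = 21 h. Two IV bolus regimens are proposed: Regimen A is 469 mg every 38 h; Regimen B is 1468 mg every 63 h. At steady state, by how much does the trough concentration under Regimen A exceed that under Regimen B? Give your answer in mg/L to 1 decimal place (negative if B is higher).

Regimen A: f = (1/2)^(38/21) ≈ 0.2853; Cmin,ss = (469/38)·f/(1−f) ≈ 4.927 mg/L.
Regimen B: f = (1/2)^(63/21) ≈ 0.1250; Cmin,ss = (1468/38)·f/(1−f) ≈ 5.519 mg/L.
Difference ≈ 4.927 − 5.519 ≈ -0.592 mg/L.

-0.6 mg/L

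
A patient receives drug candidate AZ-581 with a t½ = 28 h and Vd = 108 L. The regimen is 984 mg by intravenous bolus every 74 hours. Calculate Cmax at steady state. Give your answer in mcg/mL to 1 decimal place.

k = ln2/t½ = ln2/28 ≈ 0.024755 h⁻¹; fraction remaining f = e^(−kτ) = e^(−0.024755×74) ≈ 0.1601.
At steady state, accumulation factor R = 1/(1 − e^(−kτ)) ≈ 1.1906.
Single-dose peak C₀ = D/Vd = 984/108 ≈ 9.111 mcg/mL.
Steady-state peak Cmax,ss = C₀·R ≈ 9.111 × 1.1906 ≈ 10.848 mcg/mL.

10.8 mcg/mL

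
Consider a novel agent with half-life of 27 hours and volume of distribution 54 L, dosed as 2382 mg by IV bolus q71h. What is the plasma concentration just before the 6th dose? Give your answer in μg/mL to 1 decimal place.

f = (1/2)^(τ/t½) = (1/2)^(71/27) ≈ 0.1616.
C₀ = D/Vd = 2382/54 ≈ 44.111 μg/mL.
Before the 6th dose, 5 doses have been given. Superposition: Cmin = C₀·(f + f² + … + f^5).
≈ 44.111 × (0.1616 + 0.0261 + 0.0042 + 0.0007 + 0.0001) ≈ 44.111 × 0.1927 ≈ 8.500 μg/mL.

8.5 μg/mL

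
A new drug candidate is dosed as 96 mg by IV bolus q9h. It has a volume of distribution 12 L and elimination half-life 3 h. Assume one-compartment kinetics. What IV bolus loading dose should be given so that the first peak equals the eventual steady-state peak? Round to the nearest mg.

110 mg

f = (1/2)^(9/3) ≈ 0.125000; accumulation ratio R = 1/(1−f) ≈ 1.14286.
Loading dose to hit Cmax,ss on first dose: D_load = D_maint·R ≈ 96 × 1.14286 ≈ 109.71 mg.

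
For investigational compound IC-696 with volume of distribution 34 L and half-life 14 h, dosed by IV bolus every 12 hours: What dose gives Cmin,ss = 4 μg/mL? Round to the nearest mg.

τ/t½ = 12/14 ≈ 0.85714, so f = (1/2)^(12/14) ≈ 0.552045.
Cmin,ss = (D/Vd)·f/(1−f), so D = Cmin,ss·Vd·(1−f)/f.
D = 4 × 34 × (1−f)/f ≈ 4 × 34 × 0.81145 ≈ 110.36 mg.

110 mg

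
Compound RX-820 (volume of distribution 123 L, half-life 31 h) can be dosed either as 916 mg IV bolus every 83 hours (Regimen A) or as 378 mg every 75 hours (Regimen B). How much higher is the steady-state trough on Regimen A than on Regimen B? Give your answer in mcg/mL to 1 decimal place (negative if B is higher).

0.7 mcg/mL

Regimen A: f = (1/2)^(83/31) ≈ 0.1563; Cmin,ss = (916/123)·f/(1−f) ≈ 1.380 mcg/mL.
Regimen B: f = (1/2)^(75/31) ≈ 0.1869; Cmin,ss = (378/123)·f/(1−f) ≈ 0.706 mcg/mL.
Difference ≈ 1.380 − 0.706 ≈ 0.674 mcg/mL.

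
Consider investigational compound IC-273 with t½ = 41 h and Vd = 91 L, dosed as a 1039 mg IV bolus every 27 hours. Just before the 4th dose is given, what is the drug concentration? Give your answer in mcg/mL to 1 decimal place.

f = (1/2)^(τ/t½) = (1/2)^(27/41) ≈ 0.6335.
C₀ = D/Vd = 1039/91 ≈ 11.418 mcg/mL.
Before the 4th dose, 3 doses have been given. Superposition: Cmin = C₀·(f + f² + … + f^3).
≈ 11.418 × (0.6335 + 0.4013 + 0.2542) ≈ 11.418 × 1.2890 ≈ 14.718 mcg/mL.

14.7 mcg/mL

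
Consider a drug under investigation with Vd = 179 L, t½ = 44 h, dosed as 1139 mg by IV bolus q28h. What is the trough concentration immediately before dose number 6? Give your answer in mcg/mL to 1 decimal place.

f = (1/2)^(τ/t½) = (1/2)^(28/44) ≈ 0.6433.
C₀ = D/Vd = 1139/179 ≈ 6.363 mcg/mL.
Before the 6th dose, 5 doses have been given. Superposition: Cmin = C₀·(f + f² + … + f^5).
≈ 6.363 × (0.6433 + 0.4138 + 0.2662 + 0.1713 + 0.1102) ≈ 6.363 × 1.6048 ≈ 10.211 mcg/mL.

10.2 mcg/mL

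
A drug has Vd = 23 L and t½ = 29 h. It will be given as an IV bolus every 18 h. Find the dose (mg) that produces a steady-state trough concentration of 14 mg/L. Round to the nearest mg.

173 mg

τ/t½ = 18/29 ≈ 0.62069, so f = (1/2)^(18/29) ≈ 0.650360.
Cmin,ss = (D/Vd)·f/(1−f), so D = Cmin,ss·Vd·(1−f)/f.
D = 14 × 23 × (1−f)/f ≈ 14 × 23 × 0.53761 ≈ 173.11 mg.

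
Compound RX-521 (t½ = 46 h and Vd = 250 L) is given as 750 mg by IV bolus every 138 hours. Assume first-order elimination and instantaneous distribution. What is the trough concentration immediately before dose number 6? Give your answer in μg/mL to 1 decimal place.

f = (1/2)^(τ/t½) = (1/2)^(138/46) ≈ 0.1250.
C₀ = D/Vd = 750/250 ≈ 3.000 μg/mL.
Before the 6th dose, 5 doses have been given. Superposition: Cmin = C₀·(f + f² + … + f^5).
≈ 3.000 × (0.1250 + 0.0156 + 0.0020 + 0.0002 + 0.0000) ≈ 3.000 × 0.1428 ≈ 0.428 μg/mL.

0.4 μg/mL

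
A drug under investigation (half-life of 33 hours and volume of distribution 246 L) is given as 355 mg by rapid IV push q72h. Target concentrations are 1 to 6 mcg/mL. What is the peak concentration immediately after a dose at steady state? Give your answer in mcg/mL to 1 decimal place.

τ/t½ = 72/33 ≈ 2.1818, so fraction remaining f = (1/2)^(72/33) ≈ 0.2204.
Accumulation ratio R = 1/(1 − f) ≈ 1/0.7796 ≈ 1.2827.
Each bolus raises the concentration by D/Vd = 355/246 ≈ 1.443 mcg/mL.
Cmax,ss = C₀/(1 − f) ≈ 1.443/0.7796 ≈ 1.851 mcg/mL.
Peak 1.9 mcg/mL vs MTC 6 mcg/mL: below toxic threshold.

1.9 mcg/mL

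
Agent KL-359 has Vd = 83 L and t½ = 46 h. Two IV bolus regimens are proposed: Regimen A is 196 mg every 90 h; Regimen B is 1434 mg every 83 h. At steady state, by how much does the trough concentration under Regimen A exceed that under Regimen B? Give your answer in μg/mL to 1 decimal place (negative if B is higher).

Regimen A: f = (1/2)^(90/46) ≈ 0.2576; Cmin,ss = (196/83)·f/(1−f) ≈ 0.819 μg/mL.
Regimen B: f = (1/2)^(83/46) ≈ 0.2863; Cmin,ss = (1434/83)·f/(1−f) ≈ 6.931 μg/mL.
Difference ≈ 0.819 − 6.931 ≈ -6.112 μg/mL.

-6.1 μg/mL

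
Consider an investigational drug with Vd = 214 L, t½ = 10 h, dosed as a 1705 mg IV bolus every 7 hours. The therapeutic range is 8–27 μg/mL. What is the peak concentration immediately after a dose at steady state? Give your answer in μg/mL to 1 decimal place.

τ/t½ = 7/10 ≈ 0.7, so fraction remaining f = (1/2)^(7/10) ≈ 0.6156.
Accumulation ratio R = 1/(1 − f) ≈ 1/0.3844 ≈ 2.6015.
Single-dose peak C₀ = D/Vd = 1705/214 ≈ 7.967 μg/mL.
Steady-state peak Cmax,ss = C₀·R ≈ 7.967 × 2.6015 ≈ 20.726 μg/mL.
Peak 20.7 μg/mL vs MTC 27 μg/mL: below toxic threshold.

20.7 μg/mL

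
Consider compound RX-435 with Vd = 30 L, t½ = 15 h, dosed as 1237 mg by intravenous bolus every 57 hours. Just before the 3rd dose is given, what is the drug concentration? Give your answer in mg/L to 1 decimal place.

f = (1/2)^(τ/t½) = (1/2)^(57/15) ≈ 0.0718.
C₀ = D/Vd = 1237/30 ≈ 41.233 mg/L.
Before the 3rd dose, 2 doses have been given. Superposition: Cmin = C₀·(f + f²).
≈ 41.233 × (0.0718 + 0.0052) ≈ 41.233 × 0.0770 ≈ 3.175 mg/L.

3.2 mg/L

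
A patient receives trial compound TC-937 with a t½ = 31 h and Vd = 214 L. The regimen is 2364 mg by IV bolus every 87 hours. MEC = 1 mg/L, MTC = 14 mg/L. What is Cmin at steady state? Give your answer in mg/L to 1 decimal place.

Over one 87-h interval, 87/31 ≈ 2.8065 half-lives elapse, leaving f ≈ 0.1429 of each dose.
At steady state, accumulation factor R = 1/(1 − e^(−kτ)) ≈ 1.1667.
Each bolus raises the concentration by D/Vd = 2364/214 ≈ 11.047 mg/L.
Steady-state peak Cmax,ss = C₀·R ≈ 11.047 × 1.1667 ≈ 12.889 mg/L.
Steady-state trough Cmin,ss = Cmax,ss·f ≈ 12.889 × 0.1429 ≈ 1.842 mg/L.
Trough 1.8 mg/L vs MEC 1 mg/L: adequate.

1.8 mg/L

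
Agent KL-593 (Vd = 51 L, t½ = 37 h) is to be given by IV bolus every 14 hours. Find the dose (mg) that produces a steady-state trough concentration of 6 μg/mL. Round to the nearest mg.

τ/t½ = 14/37 ≈ 0.37838, so f = (1/2)^(14/37) ≈ 0.769302.
Cmin,ss = (D/Vd)·f/(1−f), so D = Cmin,ss·Vd·(1−f)/f.
D = 6 × 51 × (1−f)/f ≈ 6 × 51 × 0.29988 ≈ 91.76 mg.

92 mg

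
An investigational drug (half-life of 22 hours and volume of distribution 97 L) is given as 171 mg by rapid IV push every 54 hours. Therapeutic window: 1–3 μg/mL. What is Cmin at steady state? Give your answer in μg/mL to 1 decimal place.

Over one 54-h interval, 54/22 ≈ 2.4545 half-lives elapse, leaving f ≈ 0.1824 of each dose.
At steady state, accumulation factor R = 1/(1 − e^(−kτ)) ≈ 1.2231.
Single-dose peak C₀ = D/Vd = 171/97 ≈ 1.763 μg/mL.
Steady-state peak Cmax,ss = C₀·R ≈ 1.763 × 1.2231 ≈ 2.156 μg/mL.
One interval later, Cmin,ss = Cmax,ss·e^(−kτ) ≈ 2.156 × 0.1824 ≈ 0.393 μg/mL.
Trough 0.4 μg/mL vs MEC 1 μg/mL: subtherapeutic.

0.4 μg/mL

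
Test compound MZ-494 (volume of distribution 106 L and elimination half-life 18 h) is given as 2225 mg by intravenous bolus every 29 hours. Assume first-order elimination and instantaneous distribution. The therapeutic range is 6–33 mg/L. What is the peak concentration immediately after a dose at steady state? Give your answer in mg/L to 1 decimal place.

τ/t½ = 29/18 ≈ 1.6111, so fraction remaining f = (1/2)^(29/18) ≈ 0.3273.
Accumulation ratio R = 1/(1 − f) ≈ 1/0.6727 ≈ 1.4865.
Each bolus raises the concentration by D/Vd = 2225/106 ≈ 20.991 mg/L.
Steady-state peak Cmax,ss = C₀·R ≈ 20.991 × 1.4865 ≈ 31.203 mg/L.
Peak 31.2 mg/L vs MTC 33 mg/L: below toxic threshold.

31.2 mg/L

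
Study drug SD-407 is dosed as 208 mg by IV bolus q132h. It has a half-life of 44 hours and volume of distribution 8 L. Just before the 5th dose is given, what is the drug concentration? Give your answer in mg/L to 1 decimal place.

3.7 mg/L

f = (1/2)^(τ/t½) = (1/2)^(132/44) ≈ 0.1250.
C₀ = D/Vd = 208/8 ≈ 26.000 mg/L.
Before the 5th dose, 4 doses have been given. Superposition: Cmin = C₀·(f + f² + … + f^4).
≈ 26.000 × (0.1250 + 0.0156 + 0.0020 + 0.0002) ≈ 26.000 × 0.1428 ≈ 3.713 mg/L.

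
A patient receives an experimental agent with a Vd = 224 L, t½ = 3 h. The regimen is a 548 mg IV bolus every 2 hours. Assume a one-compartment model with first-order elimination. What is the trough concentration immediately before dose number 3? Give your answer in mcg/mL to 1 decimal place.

2.5 mcg/mL

f = (1/2)^(τ/t½) = (1/2)^(2/3) ≈ 0.6300.
C₀ = D/Vd = 548/224 ≈ 2.446 mcg/mL.
Before the 3rd dose, 2 doses have been given. Superposition: Cmin = C₀·(f + f²).
≈ 2.446 × (0.6300 + 0.3969) ≈ 2.446 × 1.0269 ≈ 2.512 mcg/mL.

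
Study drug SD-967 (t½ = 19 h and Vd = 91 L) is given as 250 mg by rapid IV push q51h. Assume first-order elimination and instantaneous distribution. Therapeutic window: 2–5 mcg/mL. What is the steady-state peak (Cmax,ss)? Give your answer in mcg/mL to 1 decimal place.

τ/t½ = 51/19 ≈ 2.6842, so fraction remaining f = (1/2)^(51/19) ≈ 0.1556.
Accumulation ratio R = 1/(1 − f) ≈ 1/0.8444 ≈ 1.1843.
Single-dose peak C₀ = D/Vd = 250/91 ≈ 2.747 mcg/mL.
Cmax,ss = C₀/(1 − f) ≈ 2.747/0.8444 ≈ 3.253 mcg/mL.
Peak 3.3 mcg/mL vs MTC 5 mcg/mL: below toxic threshold.

3.3 mcg/mL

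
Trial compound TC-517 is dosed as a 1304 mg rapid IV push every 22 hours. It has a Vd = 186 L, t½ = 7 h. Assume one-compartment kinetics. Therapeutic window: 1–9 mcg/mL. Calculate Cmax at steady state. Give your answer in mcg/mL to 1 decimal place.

k = ln2/t½ = ln2/7 ≈ 0.099021 h⁻¹; fraction remaining f = e^(−kτ) = e^(−0.099021×22) ≈ 0.1132.
At steady state, accumulation factor R = 1/(1 − e^(−kτ)) ≈ 1.1276.
Each bolus raises the concentration by D/Vd = 1304/186 ≈ 7.011 mcg/mL.
Steady-state peak Cmax,ss = C₀·R ≈ 7.011 × 1.1276 ≈ 7.906 mcg/mL.
Peak 7.9 mcg/mL vs MTC 9 mcg/mL: below toxic threshold.

7.9 mcg/mL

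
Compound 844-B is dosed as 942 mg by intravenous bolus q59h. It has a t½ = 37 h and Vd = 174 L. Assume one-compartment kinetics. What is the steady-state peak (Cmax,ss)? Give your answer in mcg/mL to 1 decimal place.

Over one 59-h interval, 59/37 ≈ 1.5946 half-lives elapse, leaving f ≈ 0.3311 of each dose.
Accumulation ratio R = 1/(1 − f) ≈ 1/0.6689 ≈ 1.4950.
Each bolus raises the concentration by D/Vd = 942/174 ≈ 5.414 mcg/mL.
Cmax,ss = C₀/(1 − f) ≈ 5.414/0.6689 ≈ 8.094 mcg/mL.

8.1 mcg/mL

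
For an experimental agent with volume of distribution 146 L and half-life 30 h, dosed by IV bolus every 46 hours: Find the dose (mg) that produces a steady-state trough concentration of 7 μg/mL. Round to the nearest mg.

τ/t½ = 46/30 ≈ 1.5333, so f = (1/2)^(46/30) ≈ 0.345478.
Cmin,ss = (D/Vd)·f/(1−f), so D = Cmin,ss·Vd·(1−f)/f.
D = 7 × 146 × (1−f)/f ≈ 7 × 146 × 1.89454 ≈ 1936.22 mg.

1936 mg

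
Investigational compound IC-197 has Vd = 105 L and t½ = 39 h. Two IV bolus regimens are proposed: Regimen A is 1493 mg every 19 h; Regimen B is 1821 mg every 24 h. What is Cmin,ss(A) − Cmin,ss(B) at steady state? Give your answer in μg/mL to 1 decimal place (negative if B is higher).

2.8 μg/mL

Regimen A: f = (1/2)^(19/39) ≈ 0.7134; Cmin,ss = (1493/105)·f/(1−f) ≈ 35.394 μg/mL.
Regimen B: f = (1/2)^(24/39) ≈ 0.6528; Cmin,ss = (1821/105)·f/(1−f) ≈ 32.608 μg/mL.
Difference ≈ 35.394 − 32.608 ≈ 2.786 μg/mL.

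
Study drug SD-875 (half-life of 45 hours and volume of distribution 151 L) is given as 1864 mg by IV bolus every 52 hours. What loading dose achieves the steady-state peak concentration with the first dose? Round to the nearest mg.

3382 mg

f = (1/2)^(52/45) ≈ 0.448893; accumulation ratio R = 1/(1−f) ≈ 1.81453.
Loading dose to hit Cmax,ss on first dose: D_load = D_maint·R ≈ 1864 × 1.81453 ≈ 3382.28 mg.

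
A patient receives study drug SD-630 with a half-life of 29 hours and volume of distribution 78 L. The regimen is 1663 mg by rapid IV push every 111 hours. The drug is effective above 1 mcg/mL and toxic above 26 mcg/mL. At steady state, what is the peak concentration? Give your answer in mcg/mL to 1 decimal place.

τ/t½ = 111/29 ≈ 3.8276, so fraction remaining f = (1/2)^(111/29) ≈ 0.0704.
At steady state, accumulation factor R = 1/(1 − e^(−kτ)) ≈ 1.0757.
Single-dose peak C₀ = D/Vd = 1663/78 ≈ 21.321 mcg/mL.
Cmax,ss = C₀/(1 − f) ≈ 21.321/0.9296 ≈ 22.936 mcg/mL.
Peak 22.9 mcg/mL vs MTC 26 mcg/mL: below toxic threshold.

22.9 mcg/mL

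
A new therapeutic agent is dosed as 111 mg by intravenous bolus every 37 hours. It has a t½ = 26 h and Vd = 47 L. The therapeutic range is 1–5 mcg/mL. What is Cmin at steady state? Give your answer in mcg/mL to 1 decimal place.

k = ln2/t½ = ln2/26 ≈ 0.026660 h⁻¹; fraction remaining f = e^(−kτ) = e^(−0.026660×37) ≈ 0.3729.
At steady state, accumulation factor R = 1/(1 − e^(−kτ)) ≈ 1.5946.
Single-dose peak C₀ = D/Vd = 111/47 ≈ 2.362 mcg/mL.
Steady-state peak Cmax,ss = C₀·R ≈ 2.362 × 1.5946 ≈ 3.766 mcg/mL.
One interval later, Cmin,ss = Cmax,ss·e^(−kτ) ≈ 3.766 × 0.3729 ≈ 1.404 mcg/mL.
Trough 1.4 mcg/mL vs MEC 1 mcg/mL: adequate.

1.4 mcg/mL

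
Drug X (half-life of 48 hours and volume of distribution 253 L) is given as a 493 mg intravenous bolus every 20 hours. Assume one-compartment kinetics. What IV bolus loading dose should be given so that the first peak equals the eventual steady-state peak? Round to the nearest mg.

f = (1/2)^(20/48) ≈ 0.749154; accumulation ratio R = 1/(1−f) ≈ 3.98651.
Loading dose to hit Cmax,ss on first dose: D_load = D_maint·R ≈ 493 × 3.98651 ≈ 1965.35 mg.

1965 mg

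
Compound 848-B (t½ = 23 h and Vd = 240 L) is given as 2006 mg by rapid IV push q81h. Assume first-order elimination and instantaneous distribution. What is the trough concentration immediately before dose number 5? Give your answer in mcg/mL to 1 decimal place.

f = (1/2)^(τ/t½) = (1/2)^(81/23) ≈ 0.0871.
C₀ = D/Vd = 2006/240 ≈ 8.358 mcg/mL.
Before the 5th dose, 4 doses have been given. Superposition: Cmin = C₀·(f + f² + … + f^4).
≈ 8.358 × (0.0871 + 0.0076 + 0.0007 + 0.0001) ≈ 8.358 × 0.0955 ≈ 0.798 mcg/mL.

0.8 mcg/mL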